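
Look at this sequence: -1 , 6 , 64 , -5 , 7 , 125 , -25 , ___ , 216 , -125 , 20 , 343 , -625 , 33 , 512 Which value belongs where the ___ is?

13

Split by position mod 3 into 3 tracks.
Track A: -1, -5, -25, -125, -625. Geometric, ×5 each step.
Track B: 6, 7, ?, 20, 33. A Fibonacci-like recurrence a_n = a_{n-1} + a_{n-2}.
Track C: 64, 125, 216, 343, 512. Consecutive cubes n³ from n = 4.
So the missing entry in track B is 13.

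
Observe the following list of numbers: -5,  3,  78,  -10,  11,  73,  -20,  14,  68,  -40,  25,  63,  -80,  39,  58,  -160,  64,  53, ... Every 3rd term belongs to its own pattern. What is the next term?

-320

Split by position mod 3: positions 1, 4, 7, … form one track, and each other residue class forms its own.
Subsequence A is -5, -10, -20, -40, -80, -160, which is multiplying by 2 each time.
Subsequence B is 3, 11, 14, 25, 39, 64, which is each term equals the sum of the previous two.
Subsequence C is 78, 73, 68, 63, 58, 53, which is arithmetic, step −5.
Position 19 → subsequence A, term 7 = -320.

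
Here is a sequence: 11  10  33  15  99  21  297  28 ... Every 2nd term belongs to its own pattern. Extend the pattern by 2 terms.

891, 36

The terms cycle through 2 interleaved subsequences.
Track A: 11, 33, 99, 297 (multiplying by 3 each time).
Track B: 10, 15, 21, 28 (the triangular numbers T_4, T_5, …).
The 9th slot belongs to track A; its 5th term is 891.
Position 10 → track B, term 5 = 36.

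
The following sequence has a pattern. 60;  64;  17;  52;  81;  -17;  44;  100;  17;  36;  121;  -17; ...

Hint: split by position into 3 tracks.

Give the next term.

Split by position mod 3 into 3 tracks.
Stream A: 60, 52, 44, 36 — arithmetic with common difference −8.
Stream B: 64, 81, 100, 121 — the squares 8², 9², 10², ….
Stream C: 17, -17, 17, -17 — oscillating between 17 and -17.
Position 13 falls in stream A as its term 5, giving 28.

28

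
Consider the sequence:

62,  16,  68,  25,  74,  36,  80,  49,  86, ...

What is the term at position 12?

81

Odd-indexed and even-indexed terms follow separate rules.
Track A: 62, 68, 74, 80, 86 — linear: a_n = 56 + 6·n.
Track B: 16, 25, 36, 49 — perfect squares starting at 4².
Term 12 comes from track B (its 6th entry): 81.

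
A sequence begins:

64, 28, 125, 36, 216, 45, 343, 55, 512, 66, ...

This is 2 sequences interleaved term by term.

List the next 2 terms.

729, 78

Split by position mod 2 into 2 tracks.
Stream A: 64, 125, 216, 343, 512 — consecutive cubes n³ from n = 4.
Stream B: 28, 36, 45, 55, 66 — triangular numbers starting at T_7.
Position 11 → stream A, term 6 = 729.
The 12th slot belongs to stream B; its 6th term is 78.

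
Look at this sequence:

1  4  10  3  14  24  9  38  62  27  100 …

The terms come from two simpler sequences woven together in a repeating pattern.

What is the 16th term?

243

Reading positions in blocks of 3 reveals the pattern ABB — 2 tracks woven together.
Subsequence A = 1, 3, 9, 27: successive powers of 3.
Subsequence B = 4, 10, 14, 24, 38, 62, 100: each term equals the sum of the previous two.
Term 16 comes from subsequence A (its 6th entry): 243.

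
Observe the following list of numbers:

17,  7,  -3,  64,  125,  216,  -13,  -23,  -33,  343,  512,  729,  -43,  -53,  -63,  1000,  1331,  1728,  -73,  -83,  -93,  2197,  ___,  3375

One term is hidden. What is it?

Positions follow the repeating pattern AAABBB; grouping by letter gives 2 tracks.
Track A is 17, 7, -3, -13, -23, -33, -43, -53, -63, -73, -83, -93, which is arithmetic, step −10.
Track B is 64, 125, 216, 343, 512, 729, 1000, 1331, 1728, 2197, ?, 3375, which is perfect cubes starting at 4³.
The gap is track B's term 11; the rule gives 2744.

2744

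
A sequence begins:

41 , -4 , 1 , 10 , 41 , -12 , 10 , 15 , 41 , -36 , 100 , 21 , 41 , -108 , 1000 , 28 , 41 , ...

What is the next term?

-324

Read the sequence 4 terms at a time; column i is its own pattern.
Track A: 41, 41, 41, 41, 41. Constant 41.
Track B: -4, -12, -36, -108. Geometric, ×3 each step.
Track C: 1, 10, 100, 1000. Powers 10^0, 10^1, 10^2, ….
Track D: 10, 15, 21, 28. Triangular numbers starting at T_4.
The 18th slot belongs to track B; its 5th term is -324.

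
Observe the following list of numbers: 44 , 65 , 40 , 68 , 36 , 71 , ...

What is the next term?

32

Taking every 2nd term gives 2 separate tracks.
Stream A is 44, 40, 36, which is arithmetic, step −4.
Stream B is 65, 68, 71, which is linear: a_n = 62 + 3·n.
Position 7 → stream A, term 4 = 32.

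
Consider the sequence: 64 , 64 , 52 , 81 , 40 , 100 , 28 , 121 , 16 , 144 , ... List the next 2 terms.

Taking every 2nd term gives 2 separate tracks.
Stream A = 64, 52, 40, 28, 16: arithmetic with common difference −12.
Stream B = 64, 81, 100, 121, 144: consecutive squares n² from n = 8.
Position 11 → stream A, term 6 = 4.
Position 12 → stream B, term 6 = 169.

4, 169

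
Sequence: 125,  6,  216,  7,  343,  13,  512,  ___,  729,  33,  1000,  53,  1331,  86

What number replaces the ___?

Taking every 2nd term gives 2 separate tracks.
Subsequence A is 125, 216, 343, 512, 729, 1000, 1331, which is perfect cubes starting at 5³.
Subsequence B is 6, 7, 13, ?, 33, 53, 86, which is a Fibonacci-like recurrence a_n = a_{n-1} + a_{n-2}.
The gap is subsequence B's term 4; the rule gives 20.

20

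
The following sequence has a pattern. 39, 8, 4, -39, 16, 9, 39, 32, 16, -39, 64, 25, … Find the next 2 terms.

The terms cycle through 3 interleaved subsequences.
Stream A: 39, -39, 39, -39 (the oscillation 39·(−1)^(n+1)).
Stream B: 8, 16, 32, 64 (powers 2^3, 2^4, 2^5, …).
Stream C: 4, 9, 16, 25 (the squares 2², 3², 4², …).
The 13th slot belongs to stream A; its 5th term is 39.
Position 14 falls in stream B as its term 5, giving 128.

39, 128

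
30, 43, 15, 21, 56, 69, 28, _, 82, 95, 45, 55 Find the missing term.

36

The slot pattern repeats as AABB (period 4), so there are 2 interleaved tracks.
Track A: 30, 43, 56, 69, 82, 95 (adding 13 each time).
Track B: 15, 21, 28, ?, 45, 55 (triangular numbers n(n+1)/2 for n = 5, 6, …).
Track B's pattern makes the blank 36.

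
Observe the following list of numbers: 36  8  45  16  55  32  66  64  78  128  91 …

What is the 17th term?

Split by position mod 2 into 2 tracks.
Track A: 36, 45, 55, 66, 78, 91 — triangular numbers starting at T_8.
Track B: 8, 16, 32, 64, 128 — powers of 2.
Position 17 falls in track A as its term 9, giving 136.

136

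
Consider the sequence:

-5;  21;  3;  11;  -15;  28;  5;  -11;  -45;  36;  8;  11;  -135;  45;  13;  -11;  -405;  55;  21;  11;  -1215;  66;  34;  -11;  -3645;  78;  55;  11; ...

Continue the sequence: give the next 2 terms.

Read the sequence 4 terms at a time; column i is its own pattern.
Track A: -5, -15, -45, -135, -405, -1215, -3645 (multiplying by 3 each time).
Track B: 21, 28, 36, 45, 55, 66, 78 (triangular numbers n(n+1)/2 for n = 6, 7, …).
Track C: 3, 5, 8, 13, 21, 34, 55 (each term equals the sum of the previous two).
Track D: 11, -11, 11, -11, 11, -11, 11 (the oscillation 11·(−1)^(n+1)).
Position 29 falls in track A as its term 8, giving -10935.
Term 30 comes from track B (its 8th entry): 91.

-10935, 91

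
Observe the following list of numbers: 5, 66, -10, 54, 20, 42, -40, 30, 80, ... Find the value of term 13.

Positions 1, 3, 5, … form one subsequence and positions 2, 4, 6, … form another.
Subsequence A = 5, -10, 20, -40, 80: geometric with ratio -2.
Subsequence B = 66, 54, 42, 30: linear: a_n = 78 − 12·n.
Position 13 → subsequence A, term 7 = 320.

320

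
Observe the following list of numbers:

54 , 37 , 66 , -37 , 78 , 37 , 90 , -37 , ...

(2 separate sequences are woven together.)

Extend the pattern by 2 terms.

102, 37

Taking every 2nd term gives 2 separate tracks.
Track A: 54, 66, 78, 90. Linear: a_n = 42 + 12·n.
Track B: 37, -37, 37, -37. Alternating ±37.
Position 9 → track A, term 5 = 102.
Term 10 comes from track B (its 5th entry): 37.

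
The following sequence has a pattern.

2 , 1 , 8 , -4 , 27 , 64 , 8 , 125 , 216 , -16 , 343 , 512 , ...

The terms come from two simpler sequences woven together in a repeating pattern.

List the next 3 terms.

Reading positions in blocks of 3 reveals the pattern ABB — 2 tracks woven together.
Stream A is 2, -4, 8, -16, which is geometric, ×-2 each step.
Stream B is 1, 8, 27, 64, 125, 216, 343, 512, which is consecutive cubes n³ from n = 1.
Position 13 falls in stream A as its term 5, giving 32.
The 14th slot belongs to stream B; its 9th term is 729.
The 15th slot belongs to stream B; its 10th term is 1000.

32, 729, 1000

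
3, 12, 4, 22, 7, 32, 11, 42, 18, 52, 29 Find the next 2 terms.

62, 47

The terms cycle through 2 interleaved subsequences.
Subsequence A: 3, 4, 7, 11, 18, 29. A Fibonacci-like recurrence a_n = a_{n-1} + a_{n-2}.
Subsequence B: 12, 22, 32, 42, 52. Arithmetic, step +10.
Position 12 → subsequence B, term 6 = 62.
Position 13 → subsequence A, term 7 = 47.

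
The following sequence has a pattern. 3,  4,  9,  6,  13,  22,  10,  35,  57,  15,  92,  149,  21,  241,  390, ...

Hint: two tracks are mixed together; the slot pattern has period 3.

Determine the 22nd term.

Reading positions in blocks of 3 reveals the pattern ABB — 2 tracks woven together.
Stream A: 3, 6, 10, 15, 21. Triangular numbers starting at T_2.
Stream B: 4, 9, 13, 22, 35, 57, 92, 149, 241, 390. A Fibonacci-like recurrence a_n = a_{n-1} + a_{n-2}.
Position 22 falls in stream A as its term 8, giving 45.

45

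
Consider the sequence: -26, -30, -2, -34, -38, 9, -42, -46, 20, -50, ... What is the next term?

-54

Reading positions in blocks of 3 reveals the pattern AAB — 2 tracks woven together.
Stream A: -26, -30, -34, -38, -42, -46, -50. Subtracting 4 each time.
Stream B: -2, 9, 20. Adding 11 each time.
Position 11 → stream A, term 8 = -54.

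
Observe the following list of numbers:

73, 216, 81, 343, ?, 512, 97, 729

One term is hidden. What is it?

89

Taking every 2nd term gives 2 separate tracks.
Stream A = 73, 81, ?, 97: adding 8 each time.
Stream B = 216, 343, 512, 729: the cubes 6³, 7³, 8³, ….
Stream A's pattern makes the blank 89.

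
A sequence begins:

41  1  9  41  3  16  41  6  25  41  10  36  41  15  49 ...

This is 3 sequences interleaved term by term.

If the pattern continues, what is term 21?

81

The terms cycle through 3 interleaved subsequences.
Track A: 41, 41, 41, 41, 41 (always 41).
Track B: 1, 3, 6, 10, 15 (triangular numbers n(n+1)/2 for n = 1, 2, …).
Track C: 9, 16, 25, 36, 49 (the squares 3², 4², 5², …).
The 21st slot belongs to track C; its 7th term is 81.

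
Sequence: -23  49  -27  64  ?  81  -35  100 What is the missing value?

-31

The terms cycle through 2 interleaved subsequences.
Subsequence A: -23, -27, ?, -35. Arithmetic with common difference −4.
Subsequence B: 49, 64, 81, 100. The squares 7², 8², 9², ….
So the missing entry in subsequence A is -31.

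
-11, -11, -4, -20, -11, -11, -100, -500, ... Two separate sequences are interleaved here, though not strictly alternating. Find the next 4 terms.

-11, -11, -2500, -12500

Reading positions in blocks of 4 reveals the pattern AABB — 2 tracks woven together.
Subsequence A: -11, -11, -11, -11 — the constant sequence -11.
Subsequence B: -4, -20, -100, -500 — geometric with ratio 5.
Position 9 → subsequence A, term 5 = -11.
Position 10 falls in subsequence A as its term 6, giving -11.
Term 11 comes from subsequence B (its 5th entry): -2500.
Term 12 comes from subsequence B (its 6th entry): -12500.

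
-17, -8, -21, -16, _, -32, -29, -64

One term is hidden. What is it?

-25

Odd-indexed and even-indexed terms follow separate rules.
Stream A: -17, -21, ?, -29 (arithmetic with common difference −4).
Stream B: -8, -16, -32, -64 (multiplying by 2 each time).
Filling stream A at index 3 by its rule yields -25.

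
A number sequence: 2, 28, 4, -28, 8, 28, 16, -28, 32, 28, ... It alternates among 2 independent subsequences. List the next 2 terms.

64, -28

Odd-indexed and even-indexed terms follow separate rules.
Track A = 2, 4, 8, 16, 32: powers 2^1, 2^2, 2^3, ….
Track B = 28, -28, 28, -28, 28: oscillating between 28 and -28.
The 11th slot belongs to track A; its 6th term is 64.
Term 12 comes from track B (its 6th entry): -28.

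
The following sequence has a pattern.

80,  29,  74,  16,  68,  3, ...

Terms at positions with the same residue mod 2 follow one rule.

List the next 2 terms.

Positions 1, 3, 5, … form one subsequence and positions 2, 4, 6, … form another.
Stream A: 80, 74, 68. Linear: a_n = 86 − 6·n.
Stream B: 29, 16, 3. Linear: a_n = 42 − 13·n.
Position 7 falls in stream A as its term 4, giving 62.
The 8th slot belongs to stream B; its 4th term is -10.

62, -10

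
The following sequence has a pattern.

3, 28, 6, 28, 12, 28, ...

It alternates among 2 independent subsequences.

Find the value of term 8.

The terms cycle through 2 interleaved subsequences.
Stream A: 3, 6, 12. Geometric, ×2 each step.
Stream B: 28, 28, 28. The constant sequence 28.
Position 8 falls in stream B as its term 4, giving 28.

28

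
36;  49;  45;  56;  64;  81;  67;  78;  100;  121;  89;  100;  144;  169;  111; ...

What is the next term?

122

Reading positions in blocks of 4 reveals the pattern AABB — 2 tracks woven together.
Track A = 36, 49, 64, 81, 100, 121, 144, 169: consecutive squares n² from n = 6.
Track B = 45, 56, 67, 78, 89, 100, 111: adding 11 each time.
Position 16 falls in track B as its term 8, giving 122.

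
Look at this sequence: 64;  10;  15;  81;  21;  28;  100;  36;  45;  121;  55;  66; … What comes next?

144

Positions follow the repeating pattern ABB; grouping by letter gives 2 tracks.
Stream A = 64, 81, 100, 121: consecutive squares n² from n = 8.
Stream B = 10, 15, 21, 28, 36, 45, 55, 66: triangular numbers starting at T_4.
The 13th slot belongs to stream A; its 5th term is 144.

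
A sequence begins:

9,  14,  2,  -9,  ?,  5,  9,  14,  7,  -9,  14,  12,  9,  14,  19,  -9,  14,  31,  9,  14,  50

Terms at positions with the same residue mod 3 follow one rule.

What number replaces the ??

Split by position mod 3 into 3 tracks.
Track A is 9, -9, 9, -9, 9, -9, 9, which is alternating ±9.
Track B is 14, ?, 14, 14, 14, 14, 14, which is always 14.
Track C is 2, 5, 7, 12, 19, 31, 50, which is each term equals the sum of the previous two.
Filling track B at index 2 by its rule yields 14.

14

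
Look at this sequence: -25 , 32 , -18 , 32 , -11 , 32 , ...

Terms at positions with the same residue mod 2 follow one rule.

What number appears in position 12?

The terms cycle through 2 interleaved subsequences.
Subsequence A is -25, -18, -11, which is adding 7 each time.
Subsequence B is 32, 32, 32, which is the constant sequence 32.
Position 12 falls in subsequence B as its term 6, giving 32.

32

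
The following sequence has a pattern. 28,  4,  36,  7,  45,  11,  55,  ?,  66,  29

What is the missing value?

18

Odd-indexed and even-indexed terms follow separate rules.
Subsequence A: 28, 36, 45, 55, 66 — triangular numbers n(n+1)/2 for n = 7, 8, ….
Subsequence B: 4, 7, 11, ?, 29 — Fibonacci-style (each term is the sum of the two before it).
Subsequence B's pattern makes the blank 18.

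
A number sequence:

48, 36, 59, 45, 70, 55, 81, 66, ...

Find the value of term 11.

103

Split by position mod 2 into 2 tracks.
Track A: 48, 59, 70, 81 — arithmetic with common difference +11.
Track B: 36, 45, 55, 66 — triangular numbers n(n+1)/2 for n = 8, 9, ….
Position 11 → track A, term 6 = 103.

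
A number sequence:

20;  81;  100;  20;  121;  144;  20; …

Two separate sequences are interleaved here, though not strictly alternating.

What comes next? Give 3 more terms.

The slot pattern repeats as ABB (period 3), so there are 2 interleaved tracks.
Subsequence A is 20, 20, 20, which is always 20.
Subsequence B is 81, 100, 121, 144, which is consecutive squares n² from n = 9.
Position 8 → subsequence B, term 5 = 169.
Position 9 → subsequence B, term 6 = 196.
The 10th slot belongs to subsequence A; its 4th term is 20.

169, 196, 20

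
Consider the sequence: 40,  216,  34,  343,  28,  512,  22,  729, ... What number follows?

16

Taking every 2nd term gives 2 separate tracks.
Track A is 40, 34, 28, 22, which is subtracting 6 each time.
Track B is 216, 343, 512, 729, which is consecutive cubes n³ from n = 6.
Position 9 falls in track A as its term 5, giving 16.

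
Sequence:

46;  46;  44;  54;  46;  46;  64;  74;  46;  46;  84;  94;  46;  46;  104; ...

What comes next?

Reading positions in blocks of 4 reveals the pattern AABB — 2 tracks woven together.
Stream A is 46, 46, 46, 46, 46, 46, 46, 46, which is always 46.
Stream B is 44, 54, 64, 74, 84, 94, 104, which is arithmetic with common difference +10.
Position 16 falls in stream B as its term 8, giving 114.

114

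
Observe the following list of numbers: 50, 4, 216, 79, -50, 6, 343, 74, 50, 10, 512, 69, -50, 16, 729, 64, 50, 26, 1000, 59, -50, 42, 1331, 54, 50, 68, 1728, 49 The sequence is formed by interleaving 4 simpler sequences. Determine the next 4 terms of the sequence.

Split by position mod 4: positions 1, 5, 9, … form one track, and each other residue class forms its own.
Subsequence A: 50, -50, 50, -50, 50, -50, 50 (oscillating between 50 and -50).
Subsequence B: 4, 6, 10, 16, 26, 42, 68 (a Fibonacci-like recurrence a_n = a_{n-1} + a_{n-2}).
Subsequence C: 216, 343, 512, 729, 1000, 1331, 1728 (perfect cubes starting at 6³).
Subsequence D: 79, 74, 69, 64, 59, 54, 49 (subtracting 5 each time).
The 29th slot belongs to subsequence A; its 8th term is -50.
Position 30 → subsequence B, term 8 = 110.
Position 31 falls in subsequence C as its term 8, giving 2197.
The 32nd slot belongs to subsequence D; its 8th term is 44.

-50, 110, 2197, 44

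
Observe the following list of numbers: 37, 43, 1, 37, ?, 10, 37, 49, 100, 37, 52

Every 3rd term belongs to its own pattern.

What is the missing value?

46

The terms cycle through 3 interleaved subsequences.
Stream A: 37, 37, 37, 37 (always 37).
Stream B: 43, ?, 49, 52 (arithmetic with common difference +3).
Stream C: 1, 10, 100 (powers 10^0, 10^1, 10^2, …).
So the missing entry in stream B is 46.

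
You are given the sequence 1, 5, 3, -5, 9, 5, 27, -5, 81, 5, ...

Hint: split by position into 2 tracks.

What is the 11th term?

Taking every 2nd term gives 2 separate tracks.
Track A: 1, 3, 9, 27, 81 — powers 3^0, 3^1, 3^2, ….
Track B: 5, -5, 5, -5, 5 — alternating ±5.
Term 11 comes from track A (its 6th entry): 243.

243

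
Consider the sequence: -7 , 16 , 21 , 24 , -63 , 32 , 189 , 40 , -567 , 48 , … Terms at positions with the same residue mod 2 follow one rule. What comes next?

1701

Odd-indexed and even-indexed terms follow separate rules.
Track A = -7, 21, -63, 189, -567: geometric, ×-3 each step.
Track B = 16, 24, 32, 40, 48: adding 8 each time.
Position 11 → track A, term 6 = 1701.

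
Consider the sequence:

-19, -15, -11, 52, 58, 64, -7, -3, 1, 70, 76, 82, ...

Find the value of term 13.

Positions follow the repeating pattern AAABBB; grouping by letter gives 2 tracks.
Stream A: -19, -15, -11, -7, -3, 1 — arithmetic with common difference +4.
Stream B: 52, 58, 64, 70, 76, 82 — linear: a_n = 46 + 6·n.
Term 13 comes from stream A (its 7th entry): 5.

5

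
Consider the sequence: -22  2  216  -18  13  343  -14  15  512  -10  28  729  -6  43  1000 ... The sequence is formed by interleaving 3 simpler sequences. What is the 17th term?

71

Split by position mod 3: positions 1, 4, 7, … form one track, and each other residue class forms its own.
Subsequence A = -22, -18, -14, -10, -6: arithmetic, step +4.
Subsequence B = 2, 13, 15, 28, 43: a Fibonacci-like recurrence a_n = a_{n-1} + a_{n-2}.
Subsequence C = 216, 343, 512, 729, 1000: the cubes 6³, 7³, 8³, ….
Position 17 → subsequence B, term 6 = 71.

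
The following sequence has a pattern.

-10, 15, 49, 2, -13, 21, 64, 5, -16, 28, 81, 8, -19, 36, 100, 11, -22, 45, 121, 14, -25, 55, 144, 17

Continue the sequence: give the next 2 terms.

The terms cycle through 4 interleaved subsequences.
Stream A: -10, -13, -16, -19, -22, -25. Linear: a_n = -7 − 3·n.
Stream B: 15, 21, 28, 36, 45, 55. Triangular numbers starting at T_5.
Stream C: 49, 64, 81, 100, 121, 144. Perfect squares starting at 7².
Stream D: 2, 5, 8, 11, 14, 17. Linear: a_n = -1 + 3·n.
The 25th slot belongs to stream A; its 7th term is -28.
The 26th slot belongs to stream B; its 7th term is 66.

-28, 66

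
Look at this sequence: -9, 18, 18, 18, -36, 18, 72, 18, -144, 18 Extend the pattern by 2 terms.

288, 18

Taking every 2nd term gives 2 separate tracks.
Stream A: -9, 18, -36, 72, -144 — geometric with ratio -2.
Stream B: 18, 18, 18, 18, 18 — always 18.
Position 11 falls in stream A as its term 6, giving 288.
Position 12 falls in stream B as its term 6, giving 18.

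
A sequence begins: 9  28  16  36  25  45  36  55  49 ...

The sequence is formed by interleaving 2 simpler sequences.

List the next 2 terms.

66, 64

Taking every 2nd term gives 2 separate tracks.
Track A: 9, 16, 25, 36, 49 — the squares 3², 4², 5², ….
Track B: 28, 36, 45, 55 — triangular numbers starting at T_7.
Term 10 comes from track B (its 5th entry): 66.
Position 11 → track A, term 6 = 64.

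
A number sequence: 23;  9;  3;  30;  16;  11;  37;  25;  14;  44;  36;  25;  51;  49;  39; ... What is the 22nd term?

72

Read the sequence 3 terms at a time; column i is its own pattern.
Track A: 23, 30, 37, 44, 51. Arithmetic, step +7.
Track B: 9, 16, 25, 36, 49. Consecutive squares n² from n = 3.
Track C: 3, 11, 14, 25, 39. A Fibonacci-like recurrence a_n = a_{n-1} + a_{n-2}.
Position 22 → track A, term 8 = 72.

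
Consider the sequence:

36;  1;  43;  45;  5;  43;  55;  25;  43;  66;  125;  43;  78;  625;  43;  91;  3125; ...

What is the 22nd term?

120

Taking every 3rd term gives 3 separate tracks.
Track A = 36, 45, 55, 66, 78, 91: triangular numbers starting at T_8.
Track B = 1, 5, 25, 125, 625, 3125: successive powers of 5.
Track C = 43, 43, 43, 43, 43: always 43.
Position 22 falls in track A as its term 8, giving 120.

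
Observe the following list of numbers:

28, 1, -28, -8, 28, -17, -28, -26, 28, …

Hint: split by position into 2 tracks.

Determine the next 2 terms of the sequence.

The terms cycle through 2 interleaved subsequences.
Subsequence A: 28, -28, 28, -28, 28. The oscillation 28·(−1)^(n+1).
Subsequence B: 1, -8, -17, -26. Arithmetic, step −9.
Term 10 comes from subsequence B (its 5th entry): -35.
Position 11 → subsequence A, term 6 = -28.

-35, -28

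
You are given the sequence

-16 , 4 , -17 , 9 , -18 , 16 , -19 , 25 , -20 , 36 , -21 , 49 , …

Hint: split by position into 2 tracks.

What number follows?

-22

Taking every 2nd term gives 2 separate tracks.
Stream A: -16, -17, -18, -19, -20, -21. Subtracting 1 each time.
Stream B: 4, 9, 16, 25, 36, 49. The squares 2², 3², 4², ….
Position 13 → stream A, term 7 = -22.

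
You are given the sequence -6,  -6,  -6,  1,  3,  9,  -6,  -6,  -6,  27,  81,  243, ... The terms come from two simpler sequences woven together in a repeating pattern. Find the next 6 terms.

Positions follow the repeating pattern AAABBB; grouping by letter gives 2 tracks.
Stream A = -6, -6, -6, -6, -6, -6: the constant sequence -6.
Stream B = 1, 3, 9, 27, 81, 243: successive powers of 3.
Position 13 falls in stream A as its term 7, giving -6.
The 14th slot belongs to stream A; its 8th term is -6.
Term 15 comes from stream A (its 9th entry): -6.
The 16th slot belongs to stream B; its 7th term is 729.
Term 17 comes from stream B (its 8th entry): 2187.
Position 18 → stream B, term 9 = 6561.

-6, -6, -6, 729, 2187, 6561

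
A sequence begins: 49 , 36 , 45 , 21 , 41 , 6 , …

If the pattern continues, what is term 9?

The terms cycle through 2 interleaved subsequences.
Track A: 49, 45, 41. Arithmetic with common difference −4.
Track B: 36, 21, 6. Arithmetic, step −15.
Term 9 comes from track A (its 5th entry): 33.

33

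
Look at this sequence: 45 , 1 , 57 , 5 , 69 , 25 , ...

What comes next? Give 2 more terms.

Split by position mod 2 into 2 tracks.
Track A = 45, 57, 69: adding 12 each time.
Track B = 1, 5, 25: powers 5^0, 5^1, 5^2, ….
Position 7 → track A, term 4 = 81.
Position 8 falls in track B as its term 4, giving 125.

81, 125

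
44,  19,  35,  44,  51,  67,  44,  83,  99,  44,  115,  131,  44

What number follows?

The slot pattern repeats as ABB (period 3), so there are 2 interleaved tracks.
Track A: 44, 44, 44, 44, 44. The constant sequence 44.
Track B: 19, 35, 51, 67, 83, 99, 115, 131. Arithmetic with common difference +16.
The 14th slot belongs to track B; its 9th term is 147.

147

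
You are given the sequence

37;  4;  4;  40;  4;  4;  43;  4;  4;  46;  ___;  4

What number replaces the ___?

4

Positions follow the repeating pattern ABB; grouping by letter gives 2 tracks.
Stream A: 37, 40, 43, 46. Arithmetic, step +3.
Stream B: 4, 4, 4, 4, 4, 4, ?, 4. Constant 4.
Stream B's pattern makes the blank 4.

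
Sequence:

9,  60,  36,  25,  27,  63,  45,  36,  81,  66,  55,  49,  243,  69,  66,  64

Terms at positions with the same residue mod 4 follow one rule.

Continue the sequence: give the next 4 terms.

729, 72, 78, 81

Split by position mod 4 into 4 tracks.
Track A: 9, 27, 81, 243 — powers 3^2, 3^3, 3^4, ….
Track B: 60, 63, 66, 69 — arithmetic with common difference +3.
Track C: 36, 45, 55, 66 — triangular numbers n(n+1)/2 for n = 8, 9, ….
Track D: 25, 36, 49, 64 — consecutive squares n² from n = 5.
Position 17 → track A, term 5 = 729.
Position 18 → track B, term 5 = 72.
Position 19 → track C, term 5 = 78.
Term 20 comes from track D (its 5th entry): 81.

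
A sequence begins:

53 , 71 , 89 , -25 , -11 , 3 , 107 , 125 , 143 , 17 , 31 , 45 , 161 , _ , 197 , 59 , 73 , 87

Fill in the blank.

Positions follow the repeating pattern AAABBB; grouping by letter gives 2 tracks.
Track A: 53, 71, 89, 107, 125, 143, 161, ?, 197 (adding 18 each time).
Track B: -25, -11, 3, 17, 31, 45, 59, 73, 87 (adding 14 each time).
Filling track A at index 8 by its rule yields 179.

179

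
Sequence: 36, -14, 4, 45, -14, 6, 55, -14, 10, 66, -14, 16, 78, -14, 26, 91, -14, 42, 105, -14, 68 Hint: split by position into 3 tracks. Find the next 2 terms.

120, -14

Split by position mod 3: positions 1, 4, 7, … form one track, and each other residue class forms its own.
Subsequence A: 36, 45, 55, 66, 78, 91, 105. Triangular numbers starting at T_8.
Subsequence B: -14, -14, -14, -14, -14, -14, -14. The constant sequence -14.
Subsequence C: 4, 6, 10, 16, 26, 42, 68. A Fibonacci-like recurrence a_n = a_{n-1} + a_{n-2}.
Term 22 comes from subsequence A (its 8th entry): 120.
Position 23 → subsequence B, term 8 = -14.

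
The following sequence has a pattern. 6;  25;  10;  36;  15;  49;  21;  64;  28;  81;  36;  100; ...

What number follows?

45

Positions 1, 3, 5, … form one subsequence and positions 2, 4, 6, … form another.
Track A = 6, 10, 15, 21, 28, 36: triangular numbers n(n+1)/2 for n = 3, 4, ….
Track B = 25, 36, 49, 64, 81, 100: perfect squares starting at 5².
Term 13 comes from track A (its 7th entry): 45.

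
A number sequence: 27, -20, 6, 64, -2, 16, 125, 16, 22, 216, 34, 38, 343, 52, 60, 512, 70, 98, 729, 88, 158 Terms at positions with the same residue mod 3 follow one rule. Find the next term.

Split by position mod 3 into 3 tracks.
Subsequence A = 27, 64, 125, 216, 343, 512, 729: consecutive cubes n³ from n = 3.
Subsequence B = -20, -2, 16, 34, 52, 70, 88: linear: a_n = -38 + 18·n.
Subsequence C = 6, 16, 22, 38, 60, 98, 158: a Fibonacci-like recurrence a_n = a_{n-1} + a_{n-2}.
Position 22 → subsequence A, term 8 = 1000.

1000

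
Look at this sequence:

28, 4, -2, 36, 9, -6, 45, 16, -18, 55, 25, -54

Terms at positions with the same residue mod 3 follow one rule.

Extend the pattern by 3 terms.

Read the sequence 3 terms at a time; column i is its own pattern.
Track A: 28, 36, 45, 55 — triangular numbers n(n+1)/2 for n = 7, 8, ….
Track B: 4, 9, 16, 25 — perfect squares starting at 2².
Track C: -2, -6, -18, -54 — geometric, ×3 each step.
Position 13 → track A, term 5 = 66.
The 14th slot belongs to track B; its 5th term is 36.
The 15th slot belongs to track C; its 5th term is -162.

66, 36, -162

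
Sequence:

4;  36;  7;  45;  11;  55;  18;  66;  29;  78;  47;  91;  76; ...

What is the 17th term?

199

Split by position mod 2 into 2 tracks.
Subsequence A: 4, 7, 11, 18, 29, 47, 76 (Fibonacci-style (each term is the sum of the two before it)).
Subsequence B: 36, 45, 55, 66, 78, 91 (triangular numbers starting at T_8).
Position 17 falls in subsequence A as its term 9, giving 199.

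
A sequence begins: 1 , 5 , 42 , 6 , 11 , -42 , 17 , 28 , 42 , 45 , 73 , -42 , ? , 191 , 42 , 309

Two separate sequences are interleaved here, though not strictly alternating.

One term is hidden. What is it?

118

Reading positions in blocks of 3 reveals the pattern AAB — 2 tracks woven together.
Track A is 1, 5, 6, 11, 17, 28, 45, 73, ?, 191, 309, which is a Fibonacci-like recurrence a_n = a_{n-1} + a_{n-2}.
Track B is 42, -42, 42, -42, 42, which is alternating ±42.
So the missing entry in track A is 118.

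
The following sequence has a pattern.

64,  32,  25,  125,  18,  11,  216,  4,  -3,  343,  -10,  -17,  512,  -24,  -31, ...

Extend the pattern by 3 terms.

729, -38, -45

The slot pattern repeats as ABB (period 3), so there are 2 interleaved tracks.
Subsequence A = 64, 125, 216, 343, 512: the cubes 4³, 5³, 6³, ….
Subsequence B = 32, 25, 18, 11, 4, -3, -10, -17, -24, -31: subtracting 7 each time.
The 16th slot belongs to subsequence A; its 6th term is 729.
Position 17 → subsequence B, term 11 = -38.
Term 18 comes from subsequence B (its 12th entry): -45.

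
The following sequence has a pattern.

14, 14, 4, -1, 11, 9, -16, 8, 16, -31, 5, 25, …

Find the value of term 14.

2

Taking every 3rd term gives 3 separate tracks.
Subsequence A is 14, -1, -16, -31, which is subtracting 15 each time.
Subsequence B is 14, 11, 8, 5, which is linear: a_n = 17 − 3·n.
Subsequence C is 4, 9, 16, 25, which is the squares 2², 3², 4², ….
Position 14 falls in subsequence B as its term 5, giving 2.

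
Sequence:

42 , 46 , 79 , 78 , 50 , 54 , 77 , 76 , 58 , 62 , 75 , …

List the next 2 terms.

The slot pattern repeats as AABB (period 4), so there are 2 interleaved tracks.
Stream A: 42, 46, 50, 54, 58, 62 — arithmetic, step +4.
Stream B: 79, 78, 77, 76, 75 — arithmetic, step −1.
The 12th slot belongs to stream B; its 6th term is 74.
Position 13 falls in stream A as its term 7, giving 66.

74, 66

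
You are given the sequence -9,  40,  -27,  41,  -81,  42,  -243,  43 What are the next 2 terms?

Taking every 2nd term gives 2 separate tracks.
Track A: -9, -27, -81, -243 (multiplying by 3 each time).
Track B: 40, 41, 42, 43 (linear: a_n = 39 + n).
Term 9 comes from track A (its 5th entry): -729.
The 10th slot belongs to track B; its 5th term is 44.

-729, 44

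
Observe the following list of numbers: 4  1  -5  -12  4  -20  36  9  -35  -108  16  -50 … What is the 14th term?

Split by position mod 3 into 3 tracks.
Track A = 4, -12, 36, -108: geometric, ×-3 each step.
Track B = 1, 4, 9, 16: consecutive squares n² from n = 1.
Track C = -5, -20, -35, -50: subtracting 15 each time.
Position 14 falls in track B as its term 5, giving 25.

25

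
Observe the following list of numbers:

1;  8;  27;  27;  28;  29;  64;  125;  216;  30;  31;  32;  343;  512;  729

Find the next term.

The slot pattern repeats as AAABBB (period 6), so there are 2 interleaved tracks.
Subsequence A = 1, 8, 27, 64, 125, 216, 343, 512, 729: the cubes 1³, 2³, 3³, ….
Subsequence B = 27, 28, 29, 30, 31, 32: adding 1 each time.
The 16th slot belongs to subsequence B; its 7th term is 33.

33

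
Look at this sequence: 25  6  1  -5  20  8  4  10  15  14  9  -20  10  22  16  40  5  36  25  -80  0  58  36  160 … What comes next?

Taking every 4th term gives 4 separate tracks.
Stream A = 25, 20, 15, 10, 5, 0: arithmetic with common difference −5.
Stream B = 6, 8, 14, 22, 36, 58: a Fibonacci-like recurrence a_n = a_{n-1} + a_{n-2}.
Stream C = 1, 4, 9, 16, 25, 36: the squares 1², 2², 3², ….
Stream D = -5, 10, -20, 40, -80, 160: a geometric progression (common ratio -2).
Term 25 comes from stream A (its 7th entry): -5.

-5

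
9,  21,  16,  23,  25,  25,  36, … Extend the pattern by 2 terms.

Split by position mod 2 into 2 tracks.
Subsequence A: 9, 16, 25, 36 (the squares 3², 4², 5², …).
Subsequence B: 21, 23, 25 (adding 2 each time).
Position 8 → subsequence B, term 4 = 27.
Term 9 comes from subsequence A (its 5th entry): 49.

27, 49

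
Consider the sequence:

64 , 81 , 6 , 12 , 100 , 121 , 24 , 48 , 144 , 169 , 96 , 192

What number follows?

Reading positions in blocks of 4 reveals the pattern AABB — 2 tracks woven together.
Track A: 64, 81, 100, 121, 144, 169 — the squares 8², 9², 10², ….
Track B: 6, 12, 24, 48, 96, 192 — a geometric progression (common ratio 2).
Position 13 falls in track A as its term 7, giving 196.

196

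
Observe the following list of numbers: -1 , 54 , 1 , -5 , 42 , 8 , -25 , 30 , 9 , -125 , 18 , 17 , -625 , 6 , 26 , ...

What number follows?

-3125

Read the sequence 3 terms at a time; column i is its own pattern.
Track A: -1, -5, -25, -125, -625 (multiplying by 5 each time).
Track B: 54, 42, 30, 18, 6 (subtracting 12 each time).
Track C: 1, 8, 9, 17, 26 (Fibonacci-style (each term is the sum of the two before it)).
The 16th slot belongs to track A; its 6th term is -3125.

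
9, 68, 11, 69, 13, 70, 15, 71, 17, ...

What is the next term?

72

Split by position mod 2 into 2 tracks.
Subsequence A: 9, 11, 13, 15, 17 — adding 2 each time.
Subsequence B: 68, 69, 70, 71 — arithmetic, step +1.
The 10th slot belongs to subsequence B; its 5th term is 72.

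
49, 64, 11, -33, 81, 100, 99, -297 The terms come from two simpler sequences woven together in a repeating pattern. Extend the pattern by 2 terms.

Reading positions in blocks of 4 reveals the pattern AABB — 2 tracks woven together.
Subsequence A is 49, 64, 81, 100, which is perfect squares starting at 7².
Subsequence B is 11, -33, 99, -297, which is geometric with ratio -3.
Position 9 falls in subsequence A as its term 5, giving 121.
Position 10 → subsequence A, term 6 = 144.

121, 144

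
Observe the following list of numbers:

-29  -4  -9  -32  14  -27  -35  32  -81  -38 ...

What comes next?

Taking every 3rd term gives 3 separate tracks.
Track A = -29, -32, -35, -38: arithmetic, step −3.
Track B = -4, 14, 32: arithmetic with common difference +18.
Track C = -9, -27, -81: geometric with ratio 3.
Position 11 falls in track B as its term 4, giving 50.

50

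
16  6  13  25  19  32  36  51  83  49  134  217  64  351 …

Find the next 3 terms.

568, 81, 919

Reading positions in blocks of 3 reveals the pattern ABB — 2 tracks woven together.
Track A: 16, 25, 36, 49, 64. Consecutive squares n² from n = 4.
Track B: 6, 13, 19, 32, 51, 83, 134, 217, 351. A Fibonacci-like recurrence a_n = a_{n-1} + a_{n-2}.
Position 15 falls in track B as its term 10, giving 568.
Term 16 comes from track A (its 6th entry): 81.
The 17th slot belongs to track B; its 11th term is 919.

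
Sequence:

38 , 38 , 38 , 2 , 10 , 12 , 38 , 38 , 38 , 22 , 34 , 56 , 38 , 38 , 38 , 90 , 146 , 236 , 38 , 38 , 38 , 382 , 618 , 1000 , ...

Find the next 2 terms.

38, 38

The slot pattern repeats as AAABBB (period 6), so there are 2 interleaved tracks.
Track A is 38, 38, 38, 38, 38, 38, 38, 38, 38, 38, 38, 38, which is always 38.
Track B is 2, 10, 12, 22, 34, 56, 90, 146, 236, 382, 618, 1000, which is each term equals the sum of the previous two.
Term 25 comes from track A (its 13th entry): 38.
Position 26 falls in track A as its term 14, giving 38.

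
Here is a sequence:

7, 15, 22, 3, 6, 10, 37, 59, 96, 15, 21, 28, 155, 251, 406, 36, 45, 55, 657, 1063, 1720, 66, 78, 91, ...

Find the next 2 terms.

2783, 4503

Reading positions in blocks of 6 reveals the pattern AAABBB — 2 tracks woven together.
Subsequence A is 7, 15, 22, 37, 59, 96, 155, 251, 406, 657, 1063, 1720, which is a Fibonacci-like recurrence a_n = a_{n-1} + a_{n-2}.
Subsequence B is 3, 6, 10, 15, 21, 28, 36, 45, 55, 66, 78, 91, which is triangular numbers starting at T_2.
The 25th slot belongs to subsequence A; its 13th term is 2783.
The 26th slot belongs to subsequence A; its 14th term is 4503.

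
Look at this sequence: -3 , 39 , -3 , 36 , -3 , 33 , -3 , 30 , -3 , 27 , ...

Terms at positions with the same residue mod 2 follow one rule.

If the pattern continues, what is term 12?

24

The terms cycle through 2 interleaved subsequences.
Subsequence A: -3, -3, -3, -3, -3 — the constant sequence -3.
Subsequence B: 39, 36, 33, 30, 27 — arithmetic with common difference −3.
Position 12 → subsequence B, term 6 = 24.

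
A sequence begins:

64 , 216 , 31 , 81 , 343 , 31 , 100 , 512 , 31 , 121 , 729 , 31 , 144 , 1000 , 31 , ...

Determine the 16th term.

169

Read the sequence 3 terms at a time; column i is its own pattern.
Subsequence A: 64, 81, 100, 121, 144 — the squares 8², 9², 10², ….
Subsequence B: 216, 343, 512, 729, 1000 — the cubes 6³, 7³, 8³, ….
Subsequence C: 31, 31, 31, 31, 31 — always 31.
Term 16 comes from subsequence A (its 6th entry): 169.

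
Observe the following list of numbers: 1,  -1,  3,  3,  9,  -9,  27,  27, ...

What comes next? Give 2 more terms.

81, -81

Odd-indexed and even-indexed terms follow separate rules.
Track A is 1, 3, 9, 27, which is successive powers of 3.
Track B is -1, 3, -9, 27, which is multiplying by -3 each time.
The 9th slot belongs to track A; its 5th term is 81.
Position 10 falls in track B as its term 5, giving -81.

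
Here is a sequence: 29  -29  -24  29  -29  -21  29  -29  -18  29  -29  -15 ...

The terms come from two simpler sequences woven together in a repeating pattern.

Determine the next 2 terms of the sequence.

Reading positions in blocks of 3 reveals the pattern AAB — 2 tracks woven together.
Stream A: 29, -29, 29, -29, 29, -29, 29, -29. Oscillating between 29 and -29.
Stream B: -24, -21, -18, -15. Arithmetic with common difference +3.
Position 13 falls in stream A as its term 9, giving 29.
Position 14 → stream A, term 10 = -29.

29, -29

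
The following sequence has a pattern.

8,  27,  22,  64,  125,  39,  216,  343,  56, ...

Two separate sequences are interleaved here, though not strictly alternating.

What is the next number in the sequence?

512

Positions follow the repeating pattern AAB; grouping by letter gives 2 tracks.
Track A is 8, 27, 64, 125, 216, 343, which is consecutive cubes n³ from n = 2.
Track B is 22, 39, 56, which is adding 17 each time.
Position 10 falls in track A as its term 7, giving 512.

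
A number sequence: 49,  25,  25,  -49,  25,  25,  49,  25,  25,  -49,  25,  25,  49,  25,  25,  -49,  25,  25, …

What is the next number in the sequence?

The slot pattern repeats as ABB (period 3), so there are 2 interleaved tracks.
Track A: 49, -49, 49, -49, 49, -49. Alternating ±49.
Track B: 25, 25, 25, 25, 25, 25, 25, 25, 25, 25, 25, 25. The constant sequence 25.
Term 19 comes from track A (its 7th entry): 49.

49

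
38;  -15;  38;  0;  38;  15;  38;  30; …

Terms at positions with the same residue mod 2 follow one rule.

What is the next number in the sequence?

Odd-indexed and even-indexed terms follow separate rules.
Subsequence A = 38, 38, 38, 38: always 38.
Subsequence B = -15, 0, 15, 30: adding 15 each time.
Term 9 comes from subsequence A (its 5th entry): 38.

38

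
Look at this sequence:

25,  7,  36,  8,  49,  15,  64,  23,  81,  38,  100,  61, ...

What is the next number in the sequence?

121

The terms cycle through 2 interleaved subsequences.
Stream A: 25, 36, 49, 64, 81, 100 — perfect squares starting at 5².
Stream B: 7, 8, 15, 23, 38, 61 — each term equals the sum of the previous two.
Term 13 comes from stream A (its 7th entry): 121.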